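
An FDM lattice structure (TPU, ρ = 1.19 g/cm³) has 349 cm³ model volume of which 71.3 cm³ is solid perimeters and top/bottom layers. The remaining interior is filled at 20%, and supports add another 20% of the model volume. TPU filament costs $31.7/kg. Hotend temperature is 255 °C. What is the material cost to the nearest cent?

$7.42

Infill region = 349 − 71.3 = 277.7 cm³.
Deposited infill = 0.20 × 277.7 = 55.54 cm³.
Support: 0.20 × 349 → 69.8 cm³.
Deposited volume = 71.3 + 55.54 + 69.8, so 196.64 cm³.
Mass = 196.64 × 1.19 = 234.0016 g.
At $31.7/kg: 234.0016/1000 × 31.7 = $7.42.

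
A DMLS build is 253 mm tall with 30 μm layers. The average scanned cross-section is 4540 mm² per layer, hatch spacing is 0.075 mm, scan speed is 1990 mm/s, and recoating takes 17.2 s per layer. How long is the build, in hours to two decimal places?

Layers = ⌈253/0.03⌉ = 8434.
Hatch length per layer = 4540 / 0.075 = 60533.3 mm.
Per-layer scan time: 60533.3 / 1990 → 30.4187 s.
Per-layer time = 30.4187 + 17.2, so 47.6187 s.
8434 layers × 47.6187 s/layer = 401616.1158 s, i.e. 111.56 hours.

111.56 hours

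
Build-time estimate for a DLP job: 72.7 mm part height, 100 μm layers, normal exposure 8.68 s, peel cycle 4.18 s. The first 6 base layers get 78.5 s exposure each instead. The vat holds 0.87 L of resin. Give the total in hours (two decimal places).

Number of layers: 72.7 / 0.1 → 727 (rounded up).
Base layers = 6 × (78.5 + 4.18), so 496.08 s.
Remaining layers = 721 × (8.68 + 4.18), so 9272.06 s.
Sum: 496.08 + 9272.06 = 9768.14 s → 2.71 hours.

2.71 hours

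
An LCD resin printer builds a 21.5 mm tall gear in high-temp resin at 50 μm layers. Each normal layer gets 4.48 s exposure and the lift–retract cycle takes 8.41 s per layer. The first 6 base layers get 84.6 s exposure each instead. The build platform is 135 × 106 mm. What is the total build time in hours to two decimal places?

1.67 hours

Number of layers: 21.5 / 0.05 → 430 (rounded up).
Base layers: 6 × (84.6 + 8.41) → 558.06 s.
Remaining layers = 424 × (4.48 + 8.41) = 5465.36 s.
Total = 558.06 + 5465.36 = 6023.42 s = 1.67 hours.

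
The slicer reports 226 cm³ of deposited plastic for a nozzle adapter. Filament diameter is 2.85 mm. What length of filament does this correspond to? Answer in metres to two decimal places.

Cross-section of 2.85 mm filament: π·(2.85/2)² = 6.3794 mm².
Length = 226 cm³ / 6.3794 mm² = 226000 / 6.3794 = 35426.53 mm = 35.43 m.

35.43 m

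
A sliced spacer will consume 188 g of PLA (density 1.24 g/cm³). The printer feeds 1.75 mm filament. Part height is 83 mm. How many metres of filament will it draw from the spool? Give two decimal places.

63.03 m

Extruded volume: 188/1.24 = 151.6129 cm³ (151612.9 mm³).
A = π r² = π × 0.875² = 2.4053 mm².
L = V/A = 151612.9/2.4053 = 63032.84 mm → 63.03 m.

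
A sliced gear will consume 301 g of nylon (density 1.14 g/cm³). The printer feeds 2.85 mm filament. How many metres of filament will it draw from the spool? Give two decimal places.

Extruded volume: 301/1.14 = 264.0351 cm³ (264035.1 mm³).
Filament cross-section = π × (2.85/2)² = 6.3794 mm².
L = V/A = 264035.1/6.3794 = 41388.7 mm → 41.39 m.

41.39 m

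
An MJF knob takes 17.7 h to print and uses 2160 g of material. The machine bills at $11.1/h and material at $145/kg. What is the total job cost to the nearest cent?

$509.67

Machine cost: 11.1 × 17.7 → $196.47.
Material charge = 145 × 2160/1000, so $313.20.
Job cost: 196.47 + 313.20 = $509.67.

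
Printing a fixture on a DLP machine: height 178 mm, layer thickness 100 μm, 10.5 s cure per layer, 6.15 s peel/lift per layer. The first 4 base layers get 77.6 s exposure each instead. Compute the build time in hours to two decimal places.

8.31 hours

Number of layers: 178 / 0.1 → 1780 (rounded up).
Bottom layers: 4 × (77.6 + 6.15) → 335 s.
Regular layers = 1776 × (10.5 + 6.15), so 29570.4 s.
Total = 335 + 29570.4 = 29905.4 s = 8.31 hours.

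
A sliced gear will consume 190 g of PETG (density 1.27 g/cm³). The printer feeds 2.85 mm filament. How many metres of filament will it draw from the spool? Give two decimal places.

Extruded volume: 190/1.27 = 149.6063 cm³ (149606.3 mm³).
Filament cross-section = π × (2.85/2)² = 6.3794 mm².
L = V/A = 149606.3/6.3794 = 23451.47 mm → 23.45 m.

23.45 m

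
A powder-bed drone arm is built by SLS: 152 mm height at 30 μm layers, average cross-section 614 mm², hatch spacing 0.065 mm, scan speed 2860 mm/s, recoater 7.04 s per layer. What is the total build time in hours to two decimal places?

Layers = ⌈152/0.03⌉ = 5067.
Scan path per layer = 614 / 0.065, so 9446.2 mm.
Laser time per layer: 9446.2 / 2860 → 3.3029 s.
Per-layer time = 3.3029 + 7.04, so 10.3429 s.
Build time = 5067 × 10.3429 = 52407.4743 s = 14.56 hours.

14.56 hours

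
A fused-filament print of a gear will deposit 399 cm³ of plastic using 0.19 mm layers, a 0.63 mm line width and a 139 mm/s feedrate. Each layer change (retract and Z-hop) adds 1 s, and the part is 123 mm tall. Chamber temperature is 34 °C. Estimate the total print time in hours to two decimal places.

6.84 hours

Line area = 0.19 × 0.63 = 0.1197 mm².
Path length: 399000 mm³ / 0.1197 mm² → 3333333.3 mm.
Print-move time = 3333333.3 / 139 = 23980.8 s.
Layers = ⌈123/0.19⌉ = 648.
Non-print overhead = 648 × 1 = 648 s.
Altogether 23980.8 + 648 = 24628.8 s, i.e. 6.84 hours.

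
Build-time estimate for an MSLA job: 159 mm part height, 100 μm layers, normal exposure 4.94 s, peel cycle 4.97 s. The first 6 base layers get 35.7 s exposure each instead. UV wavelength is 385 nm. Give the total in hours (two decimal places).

Layers = ⌈159/0.1⌉ = 1590.
Base layers = 6 × (35.7 + 4.97), so 244.02 s.
Remaining layers = 1584 × (4.94 + 4.97), so 15697.44 s.
Total = 244.02 + 15697.44 = 15941.46 s = 4.43 hours.

4.43 hours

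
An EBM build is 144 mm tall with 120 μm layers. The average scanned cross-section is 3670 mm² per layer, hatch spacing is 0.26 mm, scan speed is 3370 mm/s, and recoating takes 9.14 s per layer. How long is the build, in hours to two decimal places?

Number of layers: 144 / 0.12 → 1200 (rounded up).
Per-layer scan distance = 3670 / 0.26 = 14115.4 mm.
Scan time per layer = 14115.4 / 3370, so 4.1885 s.
Per-layer time = 4.1885 + 9.14 = 13.3285 s.
Total: 1200 × 13.3285 s = 15994.2 s → 4.44 hours.

4.44 hours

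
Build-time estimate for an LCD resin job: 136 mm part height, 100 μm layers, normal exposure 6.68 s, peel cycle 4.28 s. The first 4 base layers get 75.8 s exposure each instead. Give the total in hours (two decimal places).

4.22 hours

Layers = ⌈136/0.1⌉ = 1360.
Burn-in layers = 4 × (75.8 + 4.28), so 320.32 s.
Remaining layers = 1356 × (6.68 + 4.28) = 14861.76 s.
Total = 320.32 + 14861.76 = 15182.08 s = 4.22 hours.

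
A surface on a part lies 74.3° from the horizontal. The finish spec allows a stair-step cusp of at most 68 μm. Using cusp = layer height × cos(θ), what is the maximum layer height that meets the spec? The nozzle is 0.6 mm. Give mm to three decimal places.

Layer height = cusp / cos(74.3°) = 0.068 / 0.2706 = 0.251 mm.

0.251 mm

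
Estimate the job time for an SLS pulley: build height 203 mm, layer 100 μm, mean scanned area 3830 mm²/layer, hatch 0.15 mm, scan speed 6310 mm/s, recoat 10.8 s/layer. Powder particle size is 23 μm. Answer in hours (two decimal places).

Layers = ⌈203/0.1⌉ = 2030.
Hatch length per layer: 3830 / 0.15 → 25533.3 mm.
Per-layer scan time: 25533.3 / 6310 → 4.0465 s.
Per-layer time = 4.0465 + 10.8 = 14.8465 s.
2030 layers × 14.8465 s/layer = 30138.395 s, i.e. 8.37 hours.

8.37 hours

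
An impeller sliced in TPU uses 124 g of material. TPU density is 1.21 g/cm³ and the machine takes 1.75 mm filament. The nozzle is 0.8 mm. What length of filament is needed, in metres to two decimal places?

42.61 m

Volume = 124 g / 1.21 g·cm⁻³ = 102.4793 cm³ = 102479.3 mm³.
A = π r² = π × 0.875² = 2.4053 mm².
L = V/A = 102479.3/2.4053 = 42605.62 mm → 42.61 m.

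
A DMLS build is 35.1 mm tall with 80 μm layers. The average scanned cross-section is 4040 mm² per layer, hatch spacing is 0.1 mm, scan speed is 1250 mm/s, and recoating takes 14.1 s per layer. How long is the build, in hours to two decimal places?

5.66 hours

Layer count = ceil(35.1 / 0.08) = 439.
Scan path per layer: 4040 / 0.1 → 40400 mm.
Per-layer scan time = 40400 / 1250 = 32.32 s.
Layer cycle = 32.32 + 14.1, so 46.42 s.
Build time = 439 × 46.42 = 20378.38 s = 5.66 hours.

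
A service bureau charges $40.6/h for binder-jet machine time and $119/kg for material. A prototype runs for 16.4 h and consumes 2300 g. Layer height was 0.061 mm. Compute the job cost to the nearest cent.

Time charge: 40.6 × 16.4 → $665.84.
Material cost: 119 × 2300/1000 → $273.70.
Job cost: 665.84 + 273.70 = $939.54.

$939.54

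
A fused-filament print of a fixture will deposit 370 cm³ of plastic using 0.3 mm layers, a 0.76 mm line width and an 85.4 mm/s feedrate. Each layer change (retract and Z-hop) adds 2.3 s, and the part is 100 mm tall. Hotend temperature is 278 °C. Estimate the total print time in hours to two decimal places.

Extrusion cross-section = 0.3 × 0.76 = 0.228 mm².
Toolpath length = 370 cm³ / 0.228 mm² = 370000 / 0.228 = 1622807 mm.
Time extruding = 1622807 / 85.4, so 19002.4 s.
Number of layers: 100 / 0.3 → 334 (rounded up).
Z-hop total = 334 × 2.3, so 768.2 s.
Total = 19002.4 + 768.2 = 19770.6 s = 5.49 hours.

5.49 hours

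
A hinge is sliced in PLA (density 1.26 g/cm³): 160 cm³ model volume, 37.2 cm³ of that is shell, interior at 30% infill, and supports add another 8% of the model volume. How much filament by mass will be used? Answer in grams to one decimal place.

109.4 g

Volume inside the shell = 160 − 37.2 = 122.8 cm³.
Infill deposited: 0.30 × 122.8 → 36.84 cm³.
Support = 0.08 × 160 = 12.8 cm³.
Deposited volume: 37.2 + 36.84 + 12.8 → 86.84 cm³.
Mass = 86.84 × 1.26 = 109.4184 g.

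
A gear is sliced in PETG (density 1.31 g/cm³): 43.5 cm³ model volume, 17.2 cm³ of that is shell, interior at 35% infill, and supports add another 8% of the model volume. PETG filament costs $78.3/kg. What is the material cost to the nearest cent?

Volume inside the shell = 43.5 − 17.2 = 26.3 cm³.
Infill volume: 0.35 × 26.3 → 9.205 cm³.
Support = 0.08 × 43.5, so 3.48 cm³.
Deposited volume: 17.2 + 9.205 + 3.48 → 29.885 cm³.
Mass = 29.885 × 1.31, so 39.14935 g.
At $78.3/kg: 39.14935/1000 × 78.3 = $3.07.

$3.07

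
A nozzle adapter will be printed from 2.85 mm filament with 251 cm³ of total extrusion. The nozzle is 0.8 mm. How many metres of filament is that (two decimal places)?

39.35 m

Cross-section of 2.85 mm filament: π·(2.85/2)² = 6.3794 mm².
L = 251000 mm³ / 6.3794 mm² = 39345.39 mm, i.e. 39.35 m.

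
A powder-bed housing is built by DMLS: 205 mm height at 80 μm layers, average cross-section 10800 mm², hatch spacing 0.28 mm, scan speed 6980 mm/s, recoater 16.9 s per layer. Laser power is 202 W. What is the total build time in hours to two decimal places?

15.97 hours

Layers = ⌈205/0.08⌉ = 2563.
Scan path per layer = 10800 / 0.28 = 38571.4 mm.
Scan time per layer = 38571.4 / 6980 = 5.526 s.
Layer cycle: 5.526 + 16.9 → 22.426 s.
Build time = 2563 × 22.426 = 57477.838 s = 15.97 hours.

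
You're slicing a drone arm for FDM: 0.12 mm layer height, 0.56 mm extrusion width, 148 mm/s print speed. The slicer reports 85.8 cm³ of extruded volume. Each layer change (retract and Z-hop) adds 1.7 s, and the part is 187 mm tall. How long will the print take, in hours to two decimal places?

Line area: 0.12 × 0.56 → 0.0672 mm².
Path length: 85800 mm³ / 0.0672 mm² → 1276785.7 mm.
Time extruding = 1276785.7 / 148 = 8626.9 s.
Number of layers: 187 / 0.12 → 1559 (rounded up).
Layer-change overhead = 1559 × 1.7 = 2650.3 s.
Total = 8626.9 + 2650.3 = 11277.2 s = 3.13 hours.

3.13 hours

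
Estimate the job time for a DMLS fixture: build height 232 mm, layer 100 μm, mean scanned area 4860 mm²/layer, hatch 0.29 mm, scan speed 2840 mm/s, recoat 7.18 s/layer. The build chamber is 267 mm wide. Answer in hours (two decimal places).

8.43 hours

Layer count = ceil(232 / 0.1) = 2320.
Per-layer scan distance: 4860 / 0.29 → 16758.6 mm.
Per-layer scan time: 16758.6 / 2840 → 5.9009 s.
Per-layer time: 5.9009 + 7.18 → 13.0809 s.
2320 layers × 13.0809 s/layer = 30347.688 s, i.e. 8.43 hours.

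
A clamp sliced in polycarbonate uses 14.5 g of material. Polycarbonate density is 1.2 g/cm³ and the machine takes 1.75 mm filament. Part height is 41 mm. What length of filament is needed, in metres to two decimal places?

5.02 m

Extruded volume: 14.5/1.2 = 12.0833 cm³ (12083.3 mm³).
Cross-section of 1.75 mm filament: π·(1.75/2)² = 2.4053 mm².
L = V/A = 12083.3/2.4053 = 5023.61 mm → 5.02 m.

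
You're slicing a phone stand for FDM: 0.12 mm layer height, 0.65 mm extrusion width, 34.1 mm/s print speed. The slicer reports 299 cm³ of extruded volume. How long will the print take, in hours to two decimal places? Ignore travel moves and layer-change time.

Bead cross-section: 0.12 × 0.65 → 0.078 mm².
Path length: 299000 mm³ / 0.078 mm² → 3833333.3 mm.
Extrusion time = 3833333.3 / 34.1 = 112414.5 s.
In the requested units: 112414.5 s = 31.23 hours.

31.23 hours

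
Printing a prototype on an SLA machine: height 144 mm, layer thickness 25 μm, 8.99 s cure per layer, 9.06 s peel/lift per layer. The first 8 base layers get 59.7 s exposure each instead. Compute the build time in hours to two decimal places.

Number of layers: 144 / 0.025 → 5760 (rounded up).
Bottom layers = 8 × (59.7 + 9.06) = 550.08 s.
Normal layers = 5752 × (8.99 + 9.06) = 103823.6 s.
Total = 550.08 + 103823.6 = 104373.68 s = 28.99 hours.

28.99 hours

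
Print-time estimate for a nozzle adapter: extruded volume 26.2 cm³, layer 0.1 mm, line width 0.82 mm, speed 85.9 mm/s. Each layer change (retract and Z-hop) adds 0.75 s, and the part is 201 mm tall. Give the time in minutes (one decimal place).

87.1 minutes

Extrusion cross-section = 0.1 × 0.82 = 0.082 mm².
Toolpath length = 26.2 cm³ / 0.082 mm² = 26200 / 0.082 = 319512.2 mm.
Print-move time: 319512.2 / 85.9 → 3719.6 s.
Layers = ⌈201/0.1⌉ = 2010.
Non-print overhead: 2010 × 0.75 → 1507.5 s.
Total = 3719.6 + 1507.5 = 5227.1 s = 87.1 minutes.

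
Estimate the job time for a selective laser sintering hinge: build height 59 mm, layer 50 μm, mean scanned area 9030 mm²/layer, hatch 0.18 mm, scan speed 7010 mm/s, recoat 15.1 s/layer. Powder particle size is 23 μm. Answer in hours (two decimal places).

Layer count = ceil(59 / 0.05) = 1180.
Hatch length per layer: 9030 / 0.18 → 50166.7 mm.
Laser time per layer: 50166.7 / 7010 → 7.1564 s.
Per-layer time: 7.1564 + 15.1 → 22.2564 s.
Build time = 1180 × 22.2564 = 26262.552 s = 7.30 hours.

7.30 hours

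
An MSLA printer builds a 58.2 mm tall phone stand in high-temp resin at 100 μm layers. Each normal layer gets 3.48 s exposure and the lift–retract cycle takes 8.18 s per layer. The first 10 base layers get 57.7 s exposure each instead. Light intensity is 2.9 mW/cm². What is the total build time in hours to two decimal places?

2.04 hours

Number of layers: 58.2 / 0.1 → 582 (rounded up).
Base layers = 10 × (57.7 + 8.18), so 658.8 s.
Normal layers = 572 × (3.48 + 8.18), so 6669.52 s.
Total = 658.8 + 6669.52 = 7328.32 s = 2.04 hours.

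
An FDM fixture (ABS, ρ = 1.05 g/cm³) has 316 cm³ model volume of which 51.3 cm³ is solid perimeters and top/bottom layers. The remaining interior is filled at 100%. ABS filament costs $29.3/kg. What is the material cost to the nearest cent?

Volume inside the shell = 316 − 51.3 = 264.7 cm³.
Infill deposited = 1.00 × 264.7 = 264.7 cm³.
Total printed volume = 51.3 + 264.7, so 316 cm³.
Mass = 316 × 1.05 = 331.8 g.
Cost = 331.8 g / 1000 × $29.3/kg = $9.72.

$9.72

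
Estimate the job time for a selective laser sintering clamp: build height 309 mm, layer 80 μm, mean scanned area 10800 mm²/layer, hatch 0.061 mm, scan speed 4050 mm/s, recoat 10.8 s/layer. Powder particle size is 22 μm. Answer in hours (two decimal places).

Layer count = ceil(309 / 0.08) = 3863.
Scan path per layer: 10800 / 0.061 → 177049.2 mm.
Laser time per layer = 177049.2 / 4050, so 43.7159 s.
Layer cycle = 43.7159 + 10.8, so 54.5159 s.
3863 layers × 54.5159 s/layer = 210594.9217 s, i.e. 58.50 hours.

58.50 hours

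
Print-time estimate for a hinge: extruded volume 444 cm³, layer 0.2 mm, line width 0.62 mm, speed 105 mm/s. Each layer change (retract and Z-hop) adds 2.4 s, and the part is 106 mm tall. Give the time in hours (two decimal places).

9.83 hours

Bead cross-section = 0.2 × 0.62 = 0.124 mm².
Total extruded path = 444000/0.124 = 3580645.2 mm.
Print-move time = 3580645.2 / 105 = 34101.4 s.
Layers = ⌈106/0.2⌉ = 530.
Non-print overhead = 530 × 2.4 = 1272 s.
Total = 34101.4 + 1272 = 35373.4 s = 9.83 hours.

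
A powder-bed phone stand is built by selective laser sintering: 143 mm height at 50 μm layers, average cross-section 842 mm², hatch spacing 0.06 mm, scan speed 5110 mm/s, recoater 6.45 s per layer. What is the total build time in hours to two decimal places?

Number of layers: 143 / 0.05 → 2860 (rounded up).
Scan path per layer = 842 / 0.06, so 14033.3 mm.
Scan time per layer = 14033.3 / 5110, so 2.7462 s.
Time per layer = 2.7462 + 6.45 = 9.1962 s.
Total: 2860 × 9.1962 s = 26301.132 s → 7.31 hours.

7.31 hours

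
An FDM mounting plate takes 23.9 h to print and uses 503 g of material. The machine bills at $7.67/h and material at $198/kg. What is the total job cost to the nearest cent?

Time charge = 7.67 × 23.9, so $183.313.
Material cost = 198 × 503/1000 = $99.594.
Total = 183.313 + 99.594 = 282.907 ≈ $282.91.

$282.91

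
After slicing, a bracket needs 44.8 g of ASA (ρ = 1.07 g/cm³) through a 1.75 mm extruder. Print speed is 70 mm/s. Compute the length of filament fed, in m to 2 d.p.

17.41 m

Extruded volume: 44.8/1.07 = 41.8692 cm³ (41869.2 mm³).
Cross-section of 1.75 mm filament: π·(1.75/2)² = 2.4053 mm².
Length = 41869.2 / 2.4053 = 17407.06 mm = 17.41 m.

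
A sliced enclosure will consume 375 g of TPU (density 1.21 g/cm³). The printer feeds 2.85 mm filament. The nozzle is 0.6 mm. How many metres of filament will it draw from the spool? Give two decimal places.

48.58 m

Extruded volume: 375/1.21 = 309.9174 cm³ (309917.4 mm³).
Cross-section of 2.85 mm filament: π·(2.85/2)² = 6.3794 mm².
Length = 309917.4 / 6.3794 = 48580.96 mm = 48.58 m.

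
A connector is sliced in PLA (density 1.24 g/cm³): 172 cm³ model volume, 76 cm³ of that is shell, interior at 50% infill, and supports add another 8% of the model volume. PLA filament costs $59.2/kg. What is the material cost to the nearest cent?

$10.11

Interior volume = 172 − 76 = 96 cm³.
Infill deposited = 0.50 × 96, so 48 cm³.
Support = 0.08 × 172, so 13.76 cm³.
Total printed volume = 76 + 48 + 13.76, so 137.76 cm³.
Mass = 137.76 × 1.24 = 170.8224 g.
Cost = 170.8224 g / 1000 × $59.2/kg = $10.11.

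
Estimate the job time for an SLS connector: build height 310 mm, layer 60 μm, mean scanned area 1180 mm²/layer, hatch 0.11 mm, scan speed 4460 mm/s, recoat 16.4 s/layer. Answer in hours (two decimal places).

Layer count = ceil(310 / 0.06) = 5167.
Scan path per layer = 1180 / 0.11, so 10727.3 mm.
Per-layer scan time: 10727.3 / 4460 → 2.4052 s.
Per-layer time = 2.4052 + 16.4, so 18.8052 s.
Build time = 5167 × 18.8052 = 97166.4684 s = 26.99 hours.

26.99 hours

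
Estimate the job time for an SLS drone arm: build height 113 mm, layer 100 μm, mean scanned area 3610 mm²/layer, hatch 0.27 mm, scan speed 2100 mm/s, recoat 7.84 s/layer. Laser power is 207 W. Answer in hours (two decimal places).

4.46 hours

Layer count = ceil(113 / 0.1) = 1130.
Per-layer scan distance = 3610 / 0.27 = 13370.4 mm.
Laser time per layer = 13370.4 / 2100 = 6.3669 s.
Per-layer time: 6.3669 + 7.84 → 14.2069 s.
Build time = 1130 × 14.2069 = 16053.797 s = 4.46 hours.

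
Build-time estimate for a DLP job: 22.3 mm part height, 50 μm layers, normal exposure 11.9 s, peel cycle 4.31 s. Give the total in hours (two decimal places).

Layer count = ceil(22.3 / 0.05) = 446.
Cycle time = 11.9 + 4.31 = 16.21 s.
Build time: 446 × 16.21 s = 7229.66 s, i.e. 2.01 hours.

2.01 hours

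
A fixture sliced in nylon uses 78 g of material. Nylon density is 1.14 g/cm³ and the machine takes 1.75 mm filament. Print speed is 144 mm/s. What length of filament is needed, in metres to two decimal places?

Extruded volume: 78/1.14 = 68.4211 cm³ (68421.1 mm³).
A = π r² = π × 0.875² = 2.4053 mm².
L = V/A = 68421.1/2.4053 = 28445.97 mm → 28.45 m.

28.45 m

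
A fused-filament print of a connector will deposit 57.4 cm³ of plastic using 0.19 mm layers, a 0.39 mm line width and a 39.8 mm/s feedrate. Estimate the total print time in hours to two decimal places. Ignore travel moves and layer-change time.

5.41 hours

Extrusion cross-section = 0.19 × 0.39, so 0.0741 mm².
Total extruded path = 57400/0.0741 = 774628.9 mm.
Time extruding: 774628.9 / 39.8 → 19463 s.
That's 19463 s → 5.41 hours.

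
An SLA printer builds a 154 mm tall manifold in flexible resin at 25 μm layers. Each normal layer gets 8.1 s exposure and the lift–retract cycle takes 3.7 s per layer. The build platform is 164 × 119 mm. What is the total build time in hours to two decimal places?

20.19 hours

Layer count = ceil(154 / 0.025) = 6160.
Each layer takes = 8.1 + 3.7 = 11.8 s.
Total = 6160 × 11.8 = 72688 s = 20.19 hours.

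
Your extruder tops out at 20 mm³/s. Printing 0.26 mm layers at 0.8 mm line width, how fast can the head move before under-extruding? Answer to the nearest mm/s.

Extrusion cross-section = 0.26 × 0.8 = 0.208 mm².
Max speed = 20 / 0.208 = 96.15 ≈ 96 mm/s.

96 mm/s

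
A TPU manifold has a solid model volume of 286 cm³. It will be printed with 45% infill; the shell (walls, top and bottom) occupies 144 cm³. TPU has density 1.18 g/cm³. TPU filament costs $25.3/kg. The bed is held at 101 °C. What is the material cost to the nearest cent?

Infill region = 286 − 144, so 142 cm³.
Infill deposited: 0.45 × 142 → 63.9 cm³.
Total extruded: 144 + 63.9 → 207.9 cm³.
Mass = 207.9 × 1.18, so 245.322 g.
At $25.3/kg: 245.322/1000 × 25.3 = $6.21.

$6.21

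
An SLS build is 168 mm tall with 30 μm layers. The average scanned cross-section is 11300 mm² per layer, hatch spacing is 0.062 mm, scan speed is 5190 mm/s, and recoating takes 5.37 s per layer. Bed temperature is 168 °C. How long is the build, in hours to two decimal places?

Layer count = ceil(168 / 0.03) = 5600.
Per-layer scan distance = 11300 / 0.062, so 182258.1 mm.
Per-layer scan time = 182258.1 / 5190, so 35.1172 s.
Per-layer time: 35.1172 + 5.37 → 40.4872 s.
Build time = 5600 × 40.4872 = 226728.32 s = 62.98 hours.

62.98 hours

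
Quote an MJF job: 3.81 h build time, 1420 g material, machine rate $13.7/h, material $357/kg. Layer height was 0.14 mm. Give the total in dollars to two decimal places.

Machine cost = 13.7 × 3.81 = $52.197.
Material cost = 357 × 1420/1000 = $506.94.
Job cost: 52.197 + 506.94 = 559.137 ≈ $559.14.

$559.14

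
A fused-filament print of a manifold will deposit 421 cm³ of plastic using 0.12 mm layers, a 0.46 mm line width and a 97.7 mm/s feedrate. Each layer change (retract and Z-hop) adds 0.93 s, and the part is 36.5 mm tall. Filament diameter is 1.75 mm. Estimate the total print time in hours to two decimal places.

21.76 hours

Bead cross-section = 0.12 × 0.46 = 0.0552 mm².
Total extruded path = 421000/0.0552 = 7626811.6 mm.
Time extruding = 7626811.6 / 97.7, so 78063.6 s.
Layers = ⌈36.5/0.12⌉ = 305.
Layer-change overhead: 305 × 0.93 → 283.65 s.
Altogether 78063.6 + 283.65 = 78347.25 s, i.e. 21.76 hours.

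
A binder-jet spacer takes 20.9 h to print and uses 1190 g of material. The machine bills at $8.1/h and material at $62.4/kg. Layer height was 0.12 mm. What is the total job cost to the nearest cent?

Time charge = 8.1 × 20.9, so $169.29.
Material charge = 62.4 × 1190/1000 = $74.256.
Job cost: 169.29 + 74.256 = 243.546 ≈ $243.55.

$243.55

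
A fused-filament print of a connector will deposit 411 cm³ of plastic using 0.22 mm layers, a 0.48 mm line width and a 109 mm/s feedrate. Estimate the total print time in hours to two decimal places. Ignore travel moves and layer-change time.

Extrusion cross-section = 0.22 × 0.48 = 0.1056 mm².
Path length: 411000 mm³ / 0.1056 mm² → 3892045.5 mm.
Time extruding = 3892045.5 / 109 = 35706.8 s.
Converting: 35706.8 s = 9.92 hours.

9.92 hours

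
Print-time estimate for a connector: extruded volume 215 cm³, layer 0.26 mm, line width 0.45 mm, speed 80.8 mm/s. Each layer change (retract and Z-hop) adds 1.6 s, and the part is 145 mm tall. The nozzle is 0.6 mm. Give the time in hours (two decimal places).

6.57 hours

Line area = 0.26 × 0.45 = 0.117 mm².
Toolpath length = 215 cm³ / 0.117 mm² = 215000 / 0.117 = 1837606.8 mm.
Extrusion time = 1837606.8 / 80.8 = 22742.7 s.
Number of layers: 145 / 0.26 → 558 (rounded up).
Non-print overhead = 558 × 1.6, so 892.8 s.
Altogether 22742.7 + 892.8 = 23635.5 s, i.e. 6.57 hours.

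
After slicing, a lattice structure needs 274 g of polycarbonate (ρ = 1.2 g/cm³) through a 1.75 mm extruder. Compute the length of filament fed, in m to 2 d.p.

Extruded volume: 274/1.2 = 228.3333 cm³ (228333.3 mm³).
A = π r² = π × 0.875² = 2.4053 mm².
Length = 228333.3 / 2.4053 = 94929.24 mm = 94.93 m.

94.93 m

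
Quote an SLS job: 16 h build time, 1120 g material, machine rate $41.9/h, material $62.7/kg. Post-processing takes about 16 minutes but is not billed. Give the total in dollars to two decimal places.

Time charge: 41.9 × 16 → $670.40.
Material cost = 62.7 × 1120/1000 = $70.224.
Job cost: 670.40 + 70.224 = 740.624 ≈ $740.62.

$740.62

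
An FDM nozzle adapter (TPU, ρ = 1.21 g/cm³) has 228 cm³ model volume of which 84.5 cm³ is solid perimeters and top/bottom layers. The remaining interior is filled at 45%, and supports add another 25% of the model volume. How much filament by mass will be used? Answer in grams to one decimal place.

249.4 g

Volume inside the shell = 228 − 84.5, so 143.5 cm³.
Deposited infill = 0.45 × 143.5 = 64.575 cm³.
Support = 0.25 × 228 = 57 cm³.
Total printed volume: 84.5 + 64.575 + 57 → 206.075 cm³.
Mass: 206.075 × 1.21 → 249.35075 g.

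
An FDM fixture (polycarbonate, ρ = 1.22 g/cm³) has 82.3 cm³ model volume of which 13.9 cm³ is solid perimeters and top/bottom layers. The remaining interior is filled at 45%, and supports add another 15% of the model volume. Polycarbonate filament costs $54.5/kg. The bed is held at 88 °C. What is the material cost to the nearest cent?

Interior volume = 82.3 − 13.9 = 68.4 cm³.
Infill volume: 0.45 × 68.4 → 30.78 cm³.
Support = 0.15 × 82.3, so 12.345 cm³.
Total printed volume: 13.9 + 30.78 + 12.345 → 57.025 cm³.
Mass = 57.025 × 1.22, so 69.5705 g.
At $54.5/kg: 69.5705/1000 × 54.5 = $3.79.

$3.79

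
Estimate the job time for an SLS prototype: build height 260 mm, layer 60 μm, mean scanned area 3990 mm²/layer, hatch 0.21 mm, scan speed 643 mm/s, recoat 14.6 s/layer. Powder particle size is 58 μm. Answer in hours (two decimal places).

53.15 hours

Layers = ⌈260/0.06⌉ = 4334.
Per-layer scan distance: 3990 / 0.21 → 19000 mm.
Laser time per layer = 19000 / 643 = 29.549 s.
Per-layer time: 29.549 + 14.6 → 44.149 s.
Total: 4334 × 44.149 s = 191341.766 s → 53.15 hours.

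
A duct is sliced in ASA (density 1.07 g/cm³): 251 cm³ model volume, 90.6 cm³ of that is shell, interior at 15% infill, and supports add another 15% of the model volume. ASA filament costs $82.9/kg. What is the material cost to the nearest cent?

Infill region = 251 − 90.6 = 160.4 cm³.
Infill volume = 0.15 × 160.4 = 24.06 cm³.
Support = 0.15 × 251 = 37.65 cm³.
Deposited volume = 90.6 + 24.06 + 37.65 = 152.31 cm³.
Mass = 152.31 × 1.07 = 162.9717 g.
Cost = 162.9717 g / 1000 × $82.9/kg = $13.51.

$13.51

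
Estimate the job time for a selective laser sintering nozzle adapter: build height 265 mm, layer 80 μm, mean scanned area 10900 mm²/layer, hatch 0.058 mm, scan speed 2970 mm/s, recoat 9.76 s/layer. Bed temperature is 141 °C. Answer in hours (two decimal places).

67.21 hours

Number of layers: 265 / 0.08 → 3313 (rounded up).
Scan path per layer: 10900 / 0.058 → 187931 mm.
Per-layer scan time: 187931 / 2970 → 63.2764 s.
Time per layer = 63.2764 + 9.76 = 73.0364 s.
Build time = 3313 × 73.0364 = 241969.5932 s = 67.21 hours.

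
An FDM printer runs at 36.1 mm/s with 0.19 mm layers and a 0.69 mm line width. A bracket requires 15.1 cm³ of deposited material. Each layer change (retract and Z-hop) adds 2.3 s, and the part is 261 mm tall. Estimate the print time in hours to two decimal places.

Bead cross-section = 0.19 × 0.69, so 0.1311 mm².
Total extruded path = 15100/0.1311 = 115179.3 mm.
Time extruding = 115179.3 / 36.1, so 3190.6 s.
Layer count = ceil(261 / 0.19) = 1374.
Non-print overhead = 1374 × 2.3, so 3160.2 s.
Total = 3190.6 + 3160.2 = 6350.8 s = 1.76 hours.

1.76 hours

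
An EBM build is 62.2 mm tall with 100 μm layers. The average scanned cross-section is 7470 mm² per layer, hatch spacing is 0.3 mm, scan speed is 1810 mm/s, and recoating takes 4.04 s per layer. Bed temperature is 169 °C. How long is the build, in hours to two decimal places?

3.07 hours

Layer count = ceil(62.2 / 0.1) = 622.
Per-layer scan distance: 7470 / 0.3 → 24900 mm.
Per-layer scan time = 24900 / 1810 = 13.7569 s.
Per-layer time: 13.7569 + 4.04 → 17.7969 s.
622 layers × 17.7969 s/layer = 11069.6718 s, i.e. 3.07 hours.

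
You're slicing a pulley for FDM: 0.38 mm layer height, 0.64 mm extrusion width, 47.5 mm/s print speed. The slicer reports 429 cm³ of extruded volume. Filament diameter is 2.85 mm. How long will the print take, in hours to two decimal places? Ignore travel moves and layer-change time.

Extrusion cross-section = 0.38 × 0.64 = 0.2432 mm².
Toolpath length = 429 cm³ / 0.2432 mm² = 429000 / 0.2432 = 1763980.3 mm.
Extrusion time = 1763980.3 / 47.5, so 37136.4 s.
That's 37136.4 s → 10.32 hours.

10.32 hours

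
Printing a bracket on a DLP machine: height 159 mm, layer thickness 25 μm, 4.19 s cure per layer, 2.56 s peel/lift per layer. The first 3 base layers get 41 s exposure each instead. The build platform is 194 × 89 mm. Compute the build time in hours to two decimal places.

11.96 hours

Number of layers: 159 / 0.025 → 6360 (rounded up).
Bottom layers = 3 × (41 + 2.56) = 130.68 s.
Regular layers = 6357 × (4.19 + 2.56) = 42909.75 s.
Total = 130.68 + 42909.75 = 43040.43 s = 11.96 hours.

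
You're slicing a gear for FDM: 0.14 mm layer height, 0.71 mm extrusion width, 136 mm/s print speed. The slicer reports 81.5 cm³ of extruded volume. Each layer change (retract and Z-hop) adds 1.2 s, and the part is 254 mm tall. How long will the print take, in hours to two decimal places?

Line area = 0.14 × 0.71 = 0.0994 mm².
Toolpath length = 81.5 cm³ / 0.0994 mm² = 81500 / 0.0994 = 819919.5 mm.
Time extruding: 819919.5 / 136 → 6028.8 s.
Layer count = ceil(254 / 0.14) = 1815.
Non-print overhead: 1815 × 1.2 → 2178 s.
Total = 6028.8 + 2178 = 8206.8 s = 2.28 hours.

2.28 hours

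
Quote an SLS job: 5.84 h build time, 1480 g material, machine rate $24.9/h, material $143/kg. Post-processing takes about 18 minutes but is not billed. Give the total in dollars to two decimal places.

Time charge: 24.9 × 5.84 → $145.416.
Feedstock cost: 143 × 1480/1000 → $211.64.
Job cost: 145.416 + 211.64 = 357.056 ≈ $357.06.

$357.06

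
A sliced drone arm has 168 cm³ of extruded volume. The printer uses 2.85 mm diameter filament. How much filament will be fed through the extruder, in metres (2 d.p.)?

26.33 m

Filament cross-section = π × (2.85/2)² = 6.3794 mm².
Length = 168 cm³ / 6.3794 mm² = 168000 / 6.3794 = 26334.77 mm = 26.33 m.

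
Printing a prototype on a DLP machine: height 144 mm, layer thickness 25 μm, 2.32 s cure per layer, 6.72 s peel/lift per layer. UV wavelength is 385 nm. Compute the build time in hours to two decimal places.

Number of layers: 144 / 0.025 → 5760 (rounded up).
Each layer takes = 2.32 + 6.72, so 9.04 s.
Build time: 5760 × 9.04 s = 52070.4 s, i.e. 14.46 hours.

14.46 hours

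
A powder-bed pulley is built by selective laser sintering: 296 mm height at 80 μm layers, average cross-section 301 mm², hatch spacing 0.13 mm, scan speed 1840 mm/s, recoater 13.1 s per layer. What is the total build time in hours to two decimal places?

14.76 hours

Number of layers: 296 / 0.08 → 3700 (rounded up).
Per-layer scan distance = 301 / 0.13, so 2315.4 mm.
Per-layer scan time: 2315.4 / 1840 → 1.2584 s.
Per-layer time = 1.2584 + 13.1 = 14.3584 s.
Build time = 3700 × 14.3584 = 53126.08 s = 14.76 hours.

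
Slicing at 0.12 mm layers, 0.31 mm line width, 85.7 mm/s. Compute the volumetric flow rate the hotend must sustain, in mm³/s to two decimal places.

3.19

A = 0.12 × 0.31 = 0.0372 mm².
Volumetric flow = 85.7 × 0.0372 = 3.19 mm³/s.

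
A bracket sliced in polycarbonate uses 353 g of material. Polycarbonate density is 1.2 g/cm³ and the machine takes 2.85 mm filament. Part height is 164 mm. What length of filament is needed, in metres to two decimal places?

Volume = 353 g / 1.2 g·cm⁻³ = 294.1667 cm³ = 294166.7 mm³.
Cross-section of 2.85 mm filament: π·(2.85/2)² = 6.3794 mm².
Length = 294166.7 / 6.3794 = 46111.97 mm = 46.11 m.

46.11 m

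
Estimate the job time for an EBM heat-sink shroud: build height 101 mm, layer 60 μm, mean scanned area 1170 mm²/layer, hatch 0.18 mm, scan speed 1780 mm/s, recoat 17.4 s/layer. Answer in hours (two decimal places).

9.85 hours

Number of layers: 101 / 0.06 → 1684 (rounded up).
Hatch length per layer = 1170 / 0.18 = 6500 mm.
Beam time per layer = 6500 / 1780 = 3.6517 s.
Per-layer time = 3.6517 + 17.4, so 21.0517 s.
1684 layers × 21.0517 s/layer = 35451.0628 s, i.e. 9.85 hours.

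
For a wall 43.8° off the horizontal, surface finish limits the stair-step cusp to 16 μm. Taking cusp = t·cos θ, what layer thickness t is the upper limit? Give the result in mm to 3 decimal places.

Layer height = cusp / cos(43.8°) = 0.016 / 0.7218 = 0.022 mm.

0.022 mm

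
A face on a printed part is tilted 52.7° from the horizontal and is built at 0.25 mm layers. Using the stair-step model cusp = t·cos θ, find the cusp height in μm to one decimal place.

151.5 μm

h_c = t·cos θ = 0.25 × 0.6060 = 0.1515 mm (151.5 μm).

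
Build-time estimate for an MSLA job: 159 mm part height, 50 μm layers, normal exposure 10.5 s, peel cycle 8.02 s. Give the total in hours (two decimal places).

Layer count = ceil(159 / 0.05) = 3180.
Cycle time: 10.5 + 8.02 → 18.52 s.
Total = 3180 × 18.52 = 58893.6 s = 16.36 hours.

16.36 hours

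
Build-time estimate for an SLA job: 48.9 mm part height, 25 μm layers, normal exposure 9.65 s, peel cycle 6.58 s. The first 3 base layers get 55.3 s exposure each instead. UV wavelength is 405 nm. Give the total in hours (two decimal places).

8.86 hours

Layers = ⌈48.9/0.025⌉ = 1956.
Base layers = 3 × (55.3 + 6.58), so 185.64 s.
Regular layers: 1953 × (9.65 + 6.58) → 31697.19 s.
Sum: 185.64 + 31697.19 = 31882.83 s → 8.86 hours.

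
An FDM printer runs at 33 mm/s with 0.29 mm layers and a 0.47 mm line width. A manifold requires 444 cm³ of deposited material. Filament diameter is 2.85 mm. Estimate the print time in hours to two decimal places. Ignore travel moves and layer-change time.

Extrusion cross-section: 0.29 × 0.47 → 0.1363 mm².
Path length: 444000 mm³ / 0.1363 mm² → 3257520.2 mm.
Extrusion time = 3257520.2 / 33, so 98712.7 s.
98712.7 s = 27.42 hours.

27.42 hours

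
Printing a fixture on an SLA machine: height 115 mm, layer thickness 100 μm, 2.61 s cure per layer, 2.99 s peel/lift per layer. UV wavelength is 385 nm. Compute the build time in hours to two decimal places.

Layers = ⌈115/0.1⌉ = 1150.
Per-layer time: 2.61 + 2.99 → 5.6 s.
Build time: 1150 × 5.6 s = 6440 s, i.e. 1.79 hours.

1.79 hours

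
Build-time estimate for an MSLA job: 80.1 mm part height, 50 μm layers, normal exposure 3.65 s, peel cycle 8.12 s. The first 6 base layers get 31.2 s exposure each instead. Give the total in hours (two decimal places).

Number of layers: 80.1 / 0.05 → 1602 (rounded up).
Burn-in layers: 6 × (31.2 + 8.12) → 235.92 s.
Remaining layers = 1596 × (3.65 + 8.12), so 18784.92 s.
Total = 235.92 + 18784.92 = 19020.84 s = 5.28 hours.

5.28 hours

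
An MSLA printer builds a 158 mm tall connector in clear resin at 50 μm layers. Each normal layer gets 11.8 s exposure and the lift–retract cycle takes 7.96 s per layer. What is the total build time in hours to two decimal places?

Number of layers: 158 / 0.05 → 3160 (rounded up).
Cycle time: 11.8 + 7.96 → 19.76 s.
Build time: 3160 × 19.76 s = 62441.6 s, i.e. 17.34 hours.

17.34 hours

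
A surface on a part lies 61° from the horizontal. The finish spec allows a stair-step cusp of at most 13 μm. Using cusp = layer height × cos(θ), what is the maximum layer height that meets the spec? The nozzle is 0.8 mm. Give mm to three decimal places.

0.027 mm

cos(61°) = 0.4848; t_max = 0.013/0.4848 = 0.027 mm.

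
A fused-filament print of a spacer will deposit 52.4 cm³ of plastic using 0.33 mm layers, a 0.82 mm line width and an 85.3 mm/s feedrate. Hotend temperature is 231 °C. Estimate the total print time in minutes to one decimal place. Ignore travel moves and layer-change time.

37.8 minutes

Line area = 0.33 × 0.82 = 0.2706 mm².
Toolpath length = 52.4 cm³ / 0.2706 mm² = 52400 / 0.2706 = 193643.8 mm.
Time extruding = 193643.8 / 85.3 = 2270.2 s.
That's 2270.2 s → 37.8 minutes.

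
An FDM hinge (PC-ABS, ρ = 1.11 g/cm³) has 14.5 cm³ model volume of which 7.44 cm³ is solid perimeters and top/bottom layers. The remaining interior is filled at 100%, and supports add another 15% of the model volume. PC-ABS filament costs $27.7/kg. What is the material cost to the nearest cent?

$0.51

Interior volume = 14.5 − 7.44, so 7.06 cm³.
Infill deposited: 1.00 × 7.06 → 7.06 cm³.
Support = 0.15 × 14.5, so 2.175 cm³.
Total extruded = 7.44 + 7.06 + 2.175, so 16.675 cm³.
Mass: 16.675 × 1.11 → 18.50925 g.
At $27.7/kg: 18.50925/1000 × 27.7 = $0.51.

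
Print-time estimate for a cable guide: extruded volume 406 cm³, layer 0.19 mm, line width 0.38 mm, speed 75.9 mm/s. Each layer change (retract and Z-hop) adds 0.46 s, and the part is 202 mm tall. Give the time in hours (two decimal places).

Bead cross-section = 0.19 × 0.38, so 0.0722 mm².
Toolpath length = 406 cm³ / 0.0722 mm² = 406000 / 0.0722 = 5623268.7 mm.
Print-move time: 5623268.7 / 75.9 → 74087.9 s.
Number of layers: 202 / 0.19 → 1064 (rounded up).
Layer-change overhead = 1064 × 0.46 = 489.44 s.
Altogether 74087.9 + 489.44 = 74577.34 s, i.e. 20.72 hours.

20.72 hours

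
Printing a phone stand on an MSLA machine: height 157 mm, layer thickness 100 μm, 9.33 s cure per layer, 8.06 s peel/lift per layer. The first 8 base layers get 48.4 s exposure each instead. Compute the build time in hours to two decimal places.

Layer count = ceil(157 / 0.1) = 1570.
Burn-in layers = 8 × (48.4 + 8.06) = 451.68 s.
Normal layers: 1562 × (9.33 + 8.06) → 27163.18 s.
Sum: 451.68 + 27163.18 = 27614.86 s → 7.67 hours.

7.67 hours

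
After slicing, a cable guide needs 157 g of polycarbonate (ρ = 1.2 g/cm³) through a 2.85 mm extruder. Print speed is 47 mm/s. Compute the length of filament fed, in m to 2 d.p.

Extruded volume: 157/1.2 = 130.8333 cm³ (130833.3 mm³).
Filament cross-section = π × (2.85/2)² = 6.3794 mm².
L = V/A = 130833.3/6.3794 = 20508.72 mm → 20.51 m.

20.51 m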